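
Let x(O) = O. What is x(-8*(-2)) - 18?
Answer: -2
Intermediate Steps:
x(-8*(-2)) - 18 = -8*(-2) - 18 = 16 - 18 = -2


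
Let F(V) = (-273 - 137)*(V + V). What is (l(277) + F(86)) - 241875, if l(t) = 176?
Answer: -312219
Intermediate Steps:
F(V) = -820*V
(l(277) + F(86)) - 241875 = (176 - 820*86) - 241875 = (176 - 70520) - 241875 = -70344 - 241875 = -312219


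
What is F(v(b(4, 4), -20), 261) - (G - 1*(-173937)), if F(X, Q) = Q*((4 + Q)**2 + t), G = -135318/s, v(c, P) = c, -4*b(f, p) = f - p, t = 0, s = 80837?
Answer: 1467578732874/80837 ≈ 1.8155e+7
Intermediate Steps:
b(f, p) = -f/4 + p/4 (b(f, p) = -(f - p)/4 = -f/4 + p/4)
G = -135318/80837 ≈ -1.6740
F(X, Q) = Q*(4 + Q)**2 (F(X, Q) = Q*((4 + Q)**2 + 0) = Q*(4 + Q)**2)
F(v(b(4, 4), -20), 261) - (G - 1*(-173937)) = 261*(4 + 261)**2 - (-135318/80837 - 1*(-173937)) = 261*265**2 - (-135318/80837 + 173937) = 261*70225 - 1*14060409951/80837 = 18328725 - 14060409951/80837 = 1467578732874/80837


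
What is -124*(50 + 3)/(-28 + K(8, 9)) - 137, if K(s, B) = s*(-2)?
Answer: 136/11 ≈ 12.364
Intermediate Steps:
K(s, B) = -2*s
-124*(50 + 3)/(-28 + K(8, 9)) - 137 = -124*(50 + 3)/(-28 - 2*8) - 137 = -6572/(-28 - 16) - 137 = -6572/(-44) - 137 = -6572*(-1)/44 - 137 = -124*(-53/44) - 137 = 1643/11 - 137 = 136/11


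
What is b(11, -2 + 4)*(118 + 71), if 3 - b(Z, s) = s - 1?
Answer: 378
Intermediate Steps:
b(Z, s) = 4 - s (b(Z, s) = 3 - (s - 1) = 3 - (-1 + s) = 3 + (1 - s) = 4 - s)
b(11, -2 + 4)*(118 + 71) = (4 - (-2 + 4))*(118 + 71) = (4 - 1*2)*189 = (4 - 2)*189 = 2*189 = 378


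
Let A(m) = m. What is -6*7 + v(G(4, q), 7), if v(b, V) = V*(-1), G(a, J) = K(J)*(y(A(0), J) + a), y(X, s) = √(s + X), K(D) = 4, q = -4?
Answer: -49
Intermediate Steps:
y(X, s) = √(X + s)
G(a, J) = 4*a + 4*√J (G(a, J) = 4*(√(0 + J) + a) = 4*(√J + a) = 4*(a + √J) = 4*a + 4*√J)
v(b, V) = -V
-6*7 + v(G(4, q), 7) = -6*7 - 1*7 = -42 - 7 = -49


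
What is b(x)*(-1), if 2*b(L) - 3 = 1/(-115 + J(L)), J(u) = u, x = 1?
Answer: -341/228 ≈ -1.4956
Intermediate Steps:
b(L) = 3/2 + 1/(2*(-115 + L))
b(x)*(-1) = ((-344 + 3*1)/(2*(-115 + 1)))*(-1) = ((½)*(-344 + 3)/(-114))*(-1) = ((½)*(-1/114)*(-341))*(-1) = (341/228)*(-1) = -341/228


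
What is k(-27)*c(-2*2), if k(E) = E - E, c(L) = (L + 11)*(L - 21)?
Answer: 0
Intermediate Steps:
c(L) = (-21 + L)*(11 + L) (c(L) = (11 + L)*(-21 + L) = (-21 + L)*(11 + L))
k(E) = 0
k(-27)*c(-2*2) = 0*(-231 + (-2*2)² - (-20)*2) = 0*(-231 + (-4)² - 10*(-4)) = 0*(-231 + 16 + 40) = 0*(-175) = 0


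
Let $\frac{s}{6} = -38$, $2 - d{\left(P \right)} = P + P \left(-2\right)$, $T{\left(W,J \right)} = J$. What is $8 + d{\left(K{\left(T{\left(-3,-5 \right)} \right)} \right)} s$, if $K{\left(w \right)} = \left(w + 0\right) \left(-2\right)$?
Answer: $-2728$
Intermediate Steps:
$K{\left(w \right)} = - 2 w$ ($K{\left(w \right)} = w \left(-2\right) = - 2 w$)
$d{\left(P \right)} = 2 + P$ ($d{\left(P \right)} = 2 - \left(P + P \left(-2\right)\right) = 2 - \left(P - 2 P\right) = 2 - - P = 2 + P$)
$s = -228$ ($s = 6 \left(-38\right) = -228$)
$8 + d{\left(K{\left(T{\left(-3,-5 \right)} \right)} \right)} s = 8 + \left(2 - -10\right) \left(-228\right) = 8 + \left(2 + 10\right) \left(-228\right) = 8 + 12 \left(-228\right) = 8 - 2736 = -2728$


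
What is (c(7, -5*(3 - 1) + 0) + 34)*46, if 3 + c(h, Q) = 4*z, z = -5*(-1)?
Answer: 2346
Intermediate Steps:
z = 5
c(h, Q) = 17 (c(h, Q) = -3 + 4*5 = -3 + 20 = 17)
(c(7, -5*(3 - 1) + 0) + 34)*46 = (17 + 34)*46 = 51*46 = 2346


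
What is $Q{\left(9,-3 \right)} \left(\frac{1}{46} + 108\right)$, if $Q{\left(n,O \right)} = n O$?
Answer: $- \frac{134163}{46} \approx -2916.6$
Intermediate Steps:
$Q{\left(n,O \right)} = O n$
$Q{\left(9,-3 \right)} \left(\frac{1}{46} + 108\right) = \left(-3\right) 9 \left(\frac{1}{46} + 108\right) = - 27 \left(\frac{1}{46} + 108\right) = \left(-27\right) \frac{4969}{46} = - \frac{134163}{46}$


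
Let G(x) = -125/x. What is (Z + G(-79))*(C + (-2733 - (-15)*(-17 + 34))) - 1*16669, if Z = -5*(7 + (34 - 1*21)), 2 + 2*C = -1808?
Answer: 24985974/79 ≈ 3.1628e+5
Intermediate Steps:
C = -905 (C = -1 + (½)*(-1808) = -1 - 904 = -905)
Z = -100 (Z = -5*(7 + (34 - 21)) = -5*(7 + 13) = -5*20 = -100)
(Z + G(-79))*(C + (-2733 - (-15)*(-17 + 34))) - 1*16669 = (-100 - 125/(-79))*(-905 + (-2733 - (-15)*(-17 + 34))) - 1*16669 = (-100 - 125*(-1/79))*(-905 + (-2733 - (-15)*17)) - 16669 = (-100 + 125/79)*(-905 + (-2733 - 1*(-255))) - 16669 = -7775*(-905 + (-2733 + 255))/79 - 16669 = -7775*(-905 - 2478)/79 - 16669 = -7775/79*(-3383) - 16669 = 26302825/79 - 16669 = 24985974/79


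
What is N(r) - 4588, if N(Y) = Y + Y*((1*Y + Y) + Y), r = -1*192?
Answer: 105812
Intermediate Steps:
r = -192
N(Y) = Y + 3*Y² (N(Y) = Y + Y*((Y + Y) + Y) = Y + Y*(2*Y + Y) = Y + Y*(3*Y) = Y + 3*Y²)
N(r) - 4588 = -192*(1 + 3*(-192)) - 4588 = -192*(1 - 576) - 4588 = -192*(-575) - 4588 = 110400 - 4588 = 105812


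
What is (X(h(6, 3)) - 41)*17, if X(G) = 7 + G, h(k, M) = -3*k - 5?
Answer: -969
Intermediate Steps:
h(k, M) = -5 - 3*k
(X(h(6, 3)) - 41)*17 = ((7 + (-5 - 3*6)) - 41)*17 = ((7 + (-5 - 18)) - 41)*17 = ((7 - 23) - 41)*17 = (-16 - 41)*17 = -57*17 = -969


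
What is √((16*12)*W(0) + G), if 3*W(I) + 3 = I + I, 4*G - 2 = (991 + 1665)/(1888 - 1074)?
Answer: I*√126346638/814 ≈ 13.809*I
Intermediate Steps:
G = 1071/814 (G = ½ + ((991 + 1665)/(1888 - 1074))/4 = ½ + (2656/814)/4 = ½ + (2656*(1/814))/4 = ½ + (¼)*(1328/407) = ½ + 332/407 = 1071/814 ≈ 1.3157)
W(I) = -1 + 2*I/3 (W(I) = -1 + (I + I)/3 = -1 + (2*I)/3 = -1 + 2*I/3)
√((16*12)*W(0) + G) = √((16*12)*(-1 + (⅔)*0) + 1071/814) = √(192*(-1 + 0) + 1071/814) = √(192*(-1) + 1071/814) = √(-192 + 1071/814) = √(-155217/814) = I*√126346638/814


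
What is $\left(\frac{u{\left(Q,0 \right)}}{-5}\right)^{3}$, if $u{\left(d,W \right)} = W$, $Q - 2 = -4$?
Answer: $0$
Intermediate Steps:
$Q = -2$ ($Q = 2 - 4 = -2$)
$\left(\frac{u{\left(Q,0 \right)}}{-5}\right)^{3} = \left(\frac{0}{-5}\right)^{3} = \left(0 \left(- \frac{1}{5}\right)\right)^{3} = 0^{3} = 0$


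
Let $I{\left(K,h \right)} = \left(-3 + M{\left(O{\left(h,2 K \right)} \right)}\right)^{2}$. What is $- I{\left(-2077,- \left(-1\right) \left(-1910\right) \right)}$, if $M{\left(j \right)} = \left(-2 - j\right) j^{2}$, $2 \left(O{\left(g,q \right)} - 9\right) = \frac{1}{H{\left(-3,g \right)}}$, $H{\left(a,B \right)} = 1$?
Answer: $- \frac{69338929}{64} \approx -1.0834 \cdot 10^{6}$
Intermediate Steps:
$O{\left(g,q \right)} = \frac{19}{2}$ ($O{\left(g,q \right)} = 9 + \frac{1}{2 \cdot 1} = 9 + \frac{1}{2} \cdot 1 = 9 + \frac{1}{2} = \frac{19}{2}$)
$M{\left(j \right)} = j^{2} \left(-2 - j\right)$
$I{\left(K,h \right)} = \frac{69338929}{64}$ ($I{\left(K,h \right)} = \left(-3 + \left(\frac{19}{2}\right)^{2} \left(-2 - \frac{19}{2}\right)\right)^{2} = \left(-3 + \frac{361 \left(-2 - \frac{19}{2}\right)}{4}\right)^{2} = \left(-3 + \frac{361}{4} \left(- \frac{23}{2}\right)\right)^{2} = \left(-3 - \frac{8303}{8}\right)^{2} = \left(- \frac{8327}{8}\right)^{2} = \frac{69338929}{64}$)
$- I{\left(-2077,- \left(-1\right) \left(-1910\right) \right)} = \left(-1\right) \frac{69338929}{64} = - \frac{69338929}{64}$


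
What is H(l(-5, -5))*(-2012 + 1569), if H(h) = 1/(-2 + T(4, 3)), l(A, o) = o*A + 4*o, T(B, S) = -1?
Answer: 443/3 ≈ 147.67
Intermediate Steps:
l(A, o) = 4*o + A*o (l(A, o) = A*o + 4*o = 4*o + A*o)
H(h) = -⅓ (H(h) = 1/(-2 - 1) = 1/(-3) = -⅓)
H(l(-5, -5))*(-2012 + 1569) = -(-2012 + 1569)/3 = -⅓*(-443) = 443/3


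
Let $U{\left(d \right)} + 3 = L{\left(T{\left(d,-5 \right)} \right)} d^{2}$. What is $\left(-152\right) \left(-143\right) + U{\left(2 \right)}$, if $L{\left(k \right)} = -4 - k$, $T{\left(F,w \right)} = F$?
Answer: $21709$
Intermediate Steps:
$U{\left(d \right)} = -3 + d^{2} \left(-4 - d\right)$ ($U{\left(d \right)} = -3 + \left(-4 - d\right) d^{2} = -3 + d^{2} \left(-4 - d\right)$)
$\left(-152\right) \left(-143\right) + U{\left(2 \right)} = \left(-152\right) \left(-143\right) - \left(3 + 2^{2} \left(4 + 2\right)\right) = 21736 - \left(3 + 4 \cdot 6\right) = 21736 - 27 = 21709$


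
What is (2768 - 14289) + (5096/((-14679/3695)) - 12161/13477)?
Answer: -361876172686/28261269 ≈ -12805.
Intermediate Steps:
(2768 - 14289) + (5096/((-14679/3695)) - 12161/13477) = -11521 + (5096/((-14679*1/3695)) - 12161*1/13477) = -11521 + (5096/(-14679/3695) - 12161/13477) = -11521 + (5096*(-3695/14679) - 12161/13477) = -11521 + (-2689960/2097 - 12161/13477) = -11521 - 36278092537/28261269 = -361876172686/28261269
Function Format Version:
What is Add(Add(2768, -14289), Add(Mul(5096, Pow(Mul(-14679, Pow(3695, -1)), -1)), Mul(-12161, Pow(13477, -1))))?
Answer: Rational(-361876172686, 28261269) ≈ -12805.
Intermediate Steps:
Add(Add(2768, -14289), Add(Mul(5096, Pow(Mul(-14679, Pow(3695, -1)), -1)), Mul(-12161, Pow(13477, -1)))) = Add(-11521, Add(Mul(5096, Pow(Mul(-14679, Rational(1, 3695)), -1)), Mul(-12161, Rational(1, 13477)))) = Add(-11521, Add(Mul(5096, Pow(Rational(-14679, 3695), -1)), Rational(-12161, 13477))) = Add(-11521, Add(Mul(5096, Rational(-3695, 14679)), Rational(-12161, 13477))) = Add(-11521, Add(Rational(-2689960, 2097), Rational(-12161, 13477))) = Add(-11521, Rational(-36278092537, 28261269)) = Rational(-361876172686, 28261269)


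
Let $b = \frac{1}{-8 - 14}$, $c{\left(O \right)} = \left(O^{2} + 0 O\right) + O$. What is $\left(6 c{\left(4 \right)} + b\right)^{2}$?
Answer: $\frac{6964321}{484} \approx 14389.0$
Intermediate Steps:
$c{\left(O \right)} = O + O^{2}$ ($c{\left(O \right)} = \left(O^{2} + 0\right) + O = O^{2} + O = O + O^{2}$)
$b = - \frac{1}{22}$ ($b = \frac{1}{-22} = - \frac{1}{22} \approx -0.045455$)
$\left(6 c{\left(4 \right)} + b\right)^{2} = \left(6 \cdot 4 \left(1 + 4\right) - \frac{1}{22}\right)^{2} = \left(6 \cdot 4 \cdot 5 - \frac{1}{22}\right)^{2} = \left(6 \cdot 20 - \frac{1}{22}\right)^{2} = \left(120 - \frac{1}{22}\right)^{2} = \left(\frac{2639}{22}\right)^{2} = \frac{6964321}{484}$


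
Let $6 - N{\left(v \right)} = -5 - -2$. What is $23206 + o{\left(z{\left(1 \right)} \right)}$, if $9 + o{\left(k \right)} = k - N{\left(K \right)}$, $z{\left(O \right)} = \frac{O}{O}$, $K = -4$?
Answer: $23189$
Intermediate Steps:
$N{\left(v \right)} = 9$ ($N{\left(v \right)} = 6 - \left(-5 - -2\right) = 6 - \left(-5 + 2\right) = 6 - -3 = 6 + 3 = 9$)
$z{\left(O \right)} = 1$
$o{\left(k \right)} = -18 + k$ ($o{\left(k \right)} = -9 + \left(k - 9\right) = -9 + \left(-9 + k\right) = -18 + k$)
$23206 + o{\left(z{\left(1 \right)} \right)} = 23206 + \left(-18 + 1\right) = 23206 - 17 = 23189$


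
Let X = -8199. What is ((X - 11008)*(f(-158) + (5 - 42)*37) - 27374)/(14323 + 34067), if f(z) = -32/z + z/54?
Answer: 5613910366/10321587 ≈ 543.90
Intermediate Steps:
f(z) = -32/z + z/54 (f(z) = -32/z + z*(1/54) = -32/z + z/54)
((X - 11008)*(f(-158) + (5 - 42)*37) - 27374)/(14323 + 34067) = ((-8199 - 11008)*((-32/(-158) + (1/54)*(-158)) + (5 - 42)*37) - 27374)/(14323 + 34067) = (-19207*((-32*(-1/158) - 79/27) - 37*37) - 27374)/48390 = (-19207*((16/79 - 79/27) - 1369) - 27374)*(1/48390) = (-19207*(-5809/2133 - 1369) - 27374)*(1/48390) = (-19207*(-2925886/2133) - 27374)*(1/48390) = (56197492402/2133 - 27374)*(1/48390) = (56139103660/2133)*(1/48390) = 5613910366/10321587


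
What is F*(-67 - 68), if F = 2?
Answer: -270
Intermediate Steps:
F*(-67 - 68) = 2*(-67 - 68) = 2*(-135) = -270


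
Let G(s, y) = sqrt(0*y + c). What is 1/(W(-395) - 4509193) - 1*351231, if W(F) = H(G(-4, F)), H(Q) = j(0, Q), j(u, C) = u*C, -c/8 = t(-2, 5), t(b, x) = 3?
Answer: -1583768366584/4509193 ≈ -3.5123e+5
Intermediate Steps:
c = -24 (c = -8*3 = -24)
j(u, C) = C*u
G(s, y) = 2*I*sqrt(6) (G(s, y) = sqrt(0*y - 24) = sqrt(0 - 24) = sqrt(-24) = 2*I*sqrt(6))
H(Q) = 0 (H(Q) = Q*0 = 0)
W(F) = 0
1/(W(-395) - 4509193) - 1*351231 = 1/(0 - 4509193) - 1*351231 = 1/(-4509193) - 351231 = -1/4509193 - 351231 = -1583768366584/4509193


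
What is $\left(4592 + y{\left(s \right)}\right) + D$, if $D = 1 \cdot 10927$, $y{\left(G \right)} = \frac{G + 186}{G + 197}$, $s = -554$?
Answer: $\frac{5540651}{357} \approx 15520.0$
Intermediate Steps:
$y{\left(G \right)} = \frac{186 + G}{197 + G}$
$D = 10927$
$\left(4592 + y{\left(s \right)}\right) + D = \left(4592 + \frac{186 - 554}{197 - 554}\right) + 10927 = \left(4592 + \frac{1}{-357} \left(-368\right)\right) + 10927 = \left(4592 - - \frac{368}{357}\right) + 10927 = \left(4592 + \frac{368}{357}\right) + 10927 = \frac{1639712}{357} + 10927 = \frac{5540651}{357}$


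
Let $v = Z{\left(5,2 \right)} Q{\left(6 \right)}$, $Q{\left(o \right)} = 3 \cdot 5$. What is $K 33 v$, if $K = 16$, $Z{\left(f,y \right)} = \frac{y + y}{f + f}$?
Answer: $3168$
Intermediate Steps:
$Z{\left(f,y \right)} = \frac{y}{f}$ ($Z{\left(f,y \right)} = \frac{2 y}{2 f} = 2 y \frac{1}{2 f} = \frac{y}{f}$)
$Q{\left(o \right)} = 15$
$v = 6$ ($v = \frac{2}{5} \cdot 15 = 6$)
$K 33 v = 16 \cdot 33 \cdot 6 = 528 \cdot 6 = 3168$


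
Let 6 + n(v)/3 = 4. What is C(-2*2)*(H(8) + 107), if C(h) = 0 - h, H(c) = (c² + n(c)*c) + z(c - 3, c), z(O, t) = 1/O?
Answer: 2464/5 ≈ 492.80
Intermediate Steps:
n(v) = -6 (n(v) = -18 + 3*4 = -18 + 12 = -6)
H(c) = c² + 1/(-3 + c) - 6*c (H(c) = (c² - 6*c) + 1/(c - 3) = (c² - 6*c) + 1/(-3 + c) = c² + 1/(-3 + c) - 6*c)
C(h) = -h
C(-2*2)*(H(8) + 107) = (-(-2)*2)*((1 + 8*(-6 + 8)*(-3 + 8))/(-3 + 8) + 107) = (-1*(-4))*((1 + 8*2*5)/5 + 107) = 4*((1 + 80)/5 + 107) = 4*((⅕)*81 + 107) = 4*(81/5 + 107) = 4*(616/5) = 2464/5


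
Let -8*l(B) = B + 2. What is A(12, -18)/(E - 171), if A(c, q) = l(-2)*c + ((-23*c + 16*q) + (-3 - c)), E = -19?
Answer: 579/190 ≈ 3.0474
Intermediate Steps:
l(B) = -¼ - B/8 (l(B) = -(B + 2)/8 = -(2 + B)/8 = -¼ - B/8)
A(c, q) = -3 - 24*c + 16*q (A(c, q) = (-¼ - ⅛*(-2))*c + ((-23*c + 16*q) + (-3 - c)) = (-¼ + ¼)*c + (-3 - 24*c + 16*q) = 0*c + (-3 - 24*c + 16*q) = 0 + (-3 - 24*c + 16*q) = -3 - 24*c + 16*q)
A(12, -18)/(E - 171) = (-3 - 24*12 + 16*(-18))/(-19 - 171) = (-3 - 288 - 288)/(-190) = -579*(-1/190) = 579/190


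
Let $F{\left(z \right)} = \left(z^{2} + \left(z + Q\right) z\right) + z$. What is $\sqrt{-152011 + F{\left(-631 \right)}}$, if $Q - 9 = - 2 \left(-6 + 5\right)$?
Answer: $\sqrt{636739} \approx 797.96$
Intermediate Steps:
$Q = 11$ ($Q = 9 - 2 \left(-6 + 5\right) = 9 - -2 = 9 + 2 = 11$)
$F{\left(z \right)} = z + z^{2} + z \left(11 + z\right)$ ($F{\left(z \right)} = \left(z^{2} + \left(z + 11\right) z\right) + z = \left(z^{2} + \left(11 + z\right) z\right) + z = \left(z^{2} + z \left(11 + z\right)\right) + z = z + z^{2} + z \left(11 + z\right)$)
$\sqrt{-152011 + F{\left(-631 \right)}} = \sqrt{-152011 + 2 \left(-631\right) \left(6 - 631\right)} = \sqrt{-152011 + 2 \left(-631\right) \left(-625\right)} = \sqrt{-152011 + 788750} = \sqrt{636739}$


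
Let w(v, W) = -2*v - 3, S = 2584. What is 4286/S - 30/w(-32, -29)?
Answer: 91963/78812 ≈ 1.1669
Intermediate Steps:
w(v, W) = -3 - 2*v
4286/S - 30/w(-32, -29) = 4286/2584 - 30/(-3 - 2*(-32)) = 4286*(1/2584) - 30/(-3 + 64) = 2143/1292 - 30/61 = 91963/78812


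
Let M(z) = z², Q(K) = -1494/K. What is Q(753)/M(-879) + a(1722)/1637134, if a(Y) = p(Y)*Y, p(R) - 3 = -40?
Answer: -2059509251651/52915688262399 ≈ -0.038921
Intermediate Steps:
p(R) = -37 (p(R) = 3 - 40 = -37)
a(Y) = -37*Y
Q(753)/M(-879) + a(1722)/1637134 = (-1494/753)/((-879)²) - 37*1722/1637134 = -1494*1/753/772641 - 63714*1/1637134 = -498/251*1/772641 - 31857/818567 = -166/64644297 - 31857/818567 = -2059509251651/52915688262399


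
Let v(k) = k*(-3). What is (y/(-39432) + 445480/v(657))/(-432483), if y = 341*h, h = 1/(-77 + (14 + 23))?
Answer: 7555333573/14457110921280 ≈ 0.00052260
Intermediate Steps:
v(k) = -3*k
h = -1/40 (h = 1/(-77 + 37) = 1/(-40) = -1/40 ≈ -0.025000)
y = -341/40 (y = 341*(-1/40) = -341/40 ≈ -8.5250)
(y/(-39432) + 445480/v(657))/(-432483) = (-341/40/(-39432) + 445480/((-3*657)))/(-432483) = (-341/40*(-1/39432) + 445480/(-1971))*(-1/432483) = (11/50880 + 445480*(-1/1971))*(-1/432483) = (11/50880 - 445480/1971)*(-1/432483) = -7555333573/33428160*(-1/432483) = 7555333573/14457110921280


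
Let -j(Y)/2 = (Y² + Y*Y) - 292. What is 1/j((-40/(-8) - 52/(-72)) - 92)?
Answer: -81/2364505 ≈ -3.4257e-5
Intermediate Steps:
j(Y) = 584 - 4*Y² (j(Y) = -2*((Y² + Y*Y) - 292) = -2*((Y² + Y²) - 292) = -2*(2*Y² - 292) = -2*(-292 + 2*Y²) = 584 - 4*Y²)
1/j((-40/(-8) - 52/(-72)) - 92) = 1/(584 - 4*((-40/(-8) - 52/(-72)) - 92)²) = 1/(584 - 4*((-40*(-⅛) - 52*(-1/72)) - 92)²) = 1/(584 - 4*((5 + 13/18) - 92)²) = 1/(584 - 4*(103/18 - 92)²) = 1/(584 - 4*(-1553/18)²) = 1/(584 - 4*2411809/324) = 1/(584 - 2411809/81) = 1/(-2364505/81) = -81/2364505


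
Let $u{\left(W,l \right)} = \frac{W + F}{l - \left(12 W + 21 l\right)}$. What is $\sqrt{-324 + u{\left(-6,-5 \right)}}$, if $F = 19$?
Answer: $\frac{i \sqrt{2395745}}{86} \approx 17.998 i$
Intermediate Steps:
$u{\left(W,l \right)} = \frac{19 + W}{- 20 l - 12 W}$ ($u{\left(W,l \right)} = \frac{W + 19}{l - \left(12 W + 21 l\right)} = \frac{19 + W}{l - \left(12 W + 21 l\right)} = \frac{19 + W}{- 20 l - 12 W}$)
$\sqrt{-324 + u{\left(-6,-5 \right)}} = \sqrt{-324 + \frac{-19 - -6}{4 \left(3 \left(-6\right) + 5 \left(-5\right)\right)}} = \sqrt{-324 + \frac{-19 + 6}{4 \left(-18 - 25\right)}} = \sqrt{-324 + \frac{1}{4} \frac{1}{-43} \left(-13\right)} = \sqrt{-324 + \frac{1}{4} \left(- \frac{1}{43}\right) \left(-13\right)} = \sqrt{-324 + \frac{13}{172}} = \sqrt{- \frac{55715}{172}} = \frac{i \sqrt{2395745}}{86}$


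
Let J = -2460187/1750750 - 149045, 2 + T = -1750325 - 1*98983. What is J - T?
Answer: 2976736488563/1750750 ≈ 1.7003e+6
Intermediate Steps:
T = -1849310 (T = -2 + (-1750325 - 1*98983) = -2 + (-1750325 - 98983) = -2 - 1849308 = -1849310)
J = -260942993937/1750750 (J = -2460187*1/1750750 - 149045 = -2460187/1750750 - 149045 = -260942993937/1750750 ≈ -1.4905e+5)
J - T = -260942993937/1750750 - 1*(-1849310) = -260942993937/1750750 + 1849310 = 2976736488563/1750750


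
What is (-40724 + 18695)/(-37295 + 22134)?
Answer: 22029/15161 ≈ 1.4530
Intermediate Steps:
(-40724 + 18695)/(-37295 + 22134) = -22029/(-15161) = -22029*(-1/15161) = 22029/15161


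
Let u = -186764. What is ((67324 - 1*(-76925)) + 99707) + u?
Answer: 57192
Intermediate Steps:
((67324 - 1*(-76925)) + 99707) + u = ((67324 - 1*(-76925)) + 99707) - 186764 = ((67324 + 76925) + 99707) - 186764 = (144249 + 99707) - 186764 = 243956 - 186764 = 57192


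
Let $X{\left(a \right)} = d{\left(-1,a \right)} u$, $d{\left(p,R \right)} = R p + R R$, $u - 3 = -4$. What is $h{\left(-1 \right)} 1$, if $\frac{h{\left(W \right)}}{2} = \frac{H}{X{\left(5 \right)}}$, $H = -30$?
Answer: $3$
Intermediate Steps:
$u = -1$ ($u = 3 - 4 = -1$)
$d{\left(p,R \right)} = R^{2} + R p$ ($d{\left(p,R \right)} = R p + R^{2} = R^{2} + R p$)
$X{\left(a \right)} = - a \left(-1 + a\right)$ ($X{\left(a \right)} = a \left(a - 1\right) \left(-1\right) = a \left(-1 + a\right) \left(-1\right) = - a \left(-1 + a\right)$)
$h{\left(W \right)} = 3$ ($h{\left(W \right)} = 2 \left(- \frac{30}{5 \left(1 - 5\right)}\right) = 2 \left(- \frac{30}{5 \left(-4\right)}\right) = 2 \left(- \frac{30}{-20}\right) = 2 \left(\left(-30\right) \left(- \frac{1}{20}\right)\right) = 2 \cdot \frac{3}{2} = 3$)
$h{\left(-1 \right)} 1 = 3 \cdot 1 = 3$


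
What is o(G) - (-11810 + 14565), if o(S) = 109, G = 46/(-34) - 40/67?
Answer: -2646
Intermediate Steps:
G = -2221/1139 (G = 46*(-1/34) - 40*1/67 = -23/17 - 40/67 = -2221/1139 ≈ -1.9500)
o(G) - (-11810 + 14565) = 109 - (-11810 + 14565) = 109 - 1*2755 = 109 - 2755 = -2646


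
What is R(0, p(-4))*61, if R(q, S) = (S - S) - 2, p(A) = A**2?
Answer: -122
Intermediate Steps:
R(q, S) = -2 (R(q, S) = 0 - 2 = -2)
R(0, p(-4))*61 = -2*61 = -122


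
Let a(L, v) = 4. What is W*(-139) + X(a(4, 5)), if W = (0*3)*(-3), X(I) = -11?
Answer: -11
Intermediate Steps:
W = 0 (W = 0*(-3) = 0)
W*(-139) + X(a(4, 5)) = 0*(-139) - 11 = 0 - 11 = -11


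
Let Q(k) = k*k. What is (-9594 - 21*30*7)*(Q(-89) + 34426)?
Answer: -593027388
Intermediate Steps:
Q(k) = k²
(-9594 - 21*30*7)*(Q(-89) + 34426) = (-9594 - 21*30*7)*((-89)² + 34426) = (-9594 - 630*7)*(7921 + 34426) = (-9594 - 4410)*42347 = -14004*42347 = -593027388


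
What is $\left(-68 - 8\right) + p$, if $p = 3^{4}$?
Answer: $5$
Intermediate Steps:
$p = 81$
$\left(-68 - 8\right) + p = \left(-68 - 8\right) + 81 = -76 + 81 = 5$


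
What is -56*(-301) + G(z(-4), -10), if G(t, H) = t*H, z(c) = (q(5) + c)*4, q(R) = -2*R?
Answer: 17416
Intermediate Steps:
z(c) = -40 + 4*c (z(c) = (-2*5 + c)*4 = (-10 + c)*4 = -40 + 4*c)
G(t, H) = H*t
-56*(-301) + G(z(-4), -10) = -56*(-301) - 10*(-40 + 4*(-4)) = 16856 - 10*(-40 - 16) = 16856 - 10*(-56) = 16856 + 560 = 17416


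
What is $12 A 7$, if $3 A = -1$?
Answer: $-28$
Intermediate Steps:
$A = - \frac{1}{3}$ ($A = \frac{1}{3} \left(-1\right) = - \frac{1}{3} \approx -0.33333$)
$12 A 7 = 12 \left(- \frac{1}{3}\right) 7 = \left(-4\right) 7 = -28$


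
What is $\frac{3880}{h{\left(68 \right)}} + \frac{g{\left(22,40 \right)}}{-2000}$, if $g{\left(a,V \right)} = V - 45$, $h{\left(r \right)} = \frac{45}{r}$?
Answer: $\frac{21107209}{3600} \approx 5863.1$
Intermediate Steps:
$g{\left(a,V \right)} = -45 + V$
$\frac{3880}{h{\left(68 \right)}} + \frac{g{\left(22,40 \right)}}{-2000} = \frac{3880}{45 \cdot \frac{1}{68}} + \frac{-45 + 40}{-2000} = \frac{3880}{45 \cdot \frac{1}{68}} - - \frac{1}{400} = \frac{3880}{\frac{45}{68}} + \frac{1}{400} = 3880 \cdot \frac{68}{45} + \frac{1}{400} = \frac{52768}{9} + \frac{1}{400} = \frac{21107209}{3600}$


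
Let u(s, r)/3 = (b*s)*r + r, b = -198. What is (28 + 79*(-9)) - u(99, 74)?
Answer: 4350739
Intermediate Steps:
u(s, r) = 3*r - 594*r*s (u(s, r) = 3*((-198*s)*r + r) = 3*(-198*r*s + r) = 3*(r - 198*r*s) = 3*r - 594*r*s)
(28 + 79*(-9)) - u(99, 74) = (28 + 79*(-9)) - 3*74*(1 - 198*99) = (28 - 711) - 3*74*(1 - 19602) = -683 - 3*74*(-19601) = -683 - 1*(-4351422) = -683 + 4351422 = 4350739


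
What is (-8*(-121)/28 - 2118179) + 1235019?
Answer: -6181878/7 ≈ -8.8313e+5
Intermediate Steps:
(-8*(-121)/28 - 2118179) + 1235019 = (968*(1/28) - 2118179) + 1235019 = (242/7 - 2118179) + 1235019 = -14827011/7 + 1235019 = -6181878/7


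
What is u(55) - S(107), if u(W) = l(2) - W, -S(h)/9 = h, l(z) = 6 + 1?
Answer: 915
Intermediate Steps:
l(z) = 7
S(h) = -9*h
u(W) = 7 - W
u(55) - S(107) = (7 - 1*55) - (-9)*107 = (7 - 55) - 1*(-963) = -48 + 963 = 915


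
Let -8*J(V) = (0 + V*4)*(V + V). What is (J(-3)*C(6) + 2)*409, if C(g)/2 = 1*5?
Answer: -35992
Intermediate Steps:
J(V) = -V**2 (J(V) = -(0 + V*4)*(V + V)/8 = -(0 + 4*V)*2*V/8 = -4*V*2*V/8 = -V**2)
C(g) = 10 (C(g) = 2*(1*5) = 2*5 = 10)
(J(-3)*C(6) + 2)*409 = (-1*(-3)**2*10 + 2)*409 = (-1*9*10 + 2)*409 = (-9*10 + 2)*409 = (-90 + 2)*409 = -88*409 = -35992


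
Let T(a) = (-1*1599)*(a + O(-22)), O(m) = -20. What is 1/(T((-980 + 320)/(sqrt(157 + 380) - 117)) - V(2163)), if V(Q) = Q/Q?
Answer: 24759419/555543337366 + 87945*sqrt(537)/555543337366 ≈ 4.8236e-5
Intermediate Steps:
V(Q) = 1
T(a) = 31980 - 1599*a (T(a) = (-1*1599)*(a - 20) = -1599*(-20 + a) = 31980 - 1599*a)
1/(T((-980 + 320)/(sqrt(157 + 380) - 117)) - V(2163)) = 1/((31980 - 1599*(-980 + 320)/(sqrt(157 + 380) - 117)) - 1*1) = 1/((31980 - (-1055340)/(sqrt(537) - 117)) - 1) = 1/((31980 - (-1055340)/(-117 + sqrt(537))) - 1) = 1/((31980 + 1055340/(-117 + sqrt(537))) - 1) = 1/(31979 + 1055340/(-117 + sqrt(537)))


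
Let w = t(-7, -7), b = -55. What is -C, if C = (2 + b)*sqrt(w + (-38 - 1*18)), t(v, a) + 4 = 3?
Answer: 53*I*sqrt(57) ≈ 400.14*I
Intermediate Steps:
t(v, a) = -1 (t(v, a) = -4 + 3 = -1)
w = -1
C = -53*I*sqrt(57) (C = (2 - 55)*sqrt(-1 + (-38 - 1*18)) = -53*sqrt(-1 + (-38 - 18)) = -53*sqrt(-1 - 56) = -53*I*sqrt(57) ≈ -400.14*I)
-C = -(-53)*I*sqrt(57) = 53*I*sqrt(57)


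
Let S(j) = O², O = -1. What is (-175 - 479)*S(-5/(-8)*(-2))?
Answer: -654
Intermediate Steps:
S(j) = 1 (S(j) = (-1)² = 1)
(-175 - 479)*S(-5/(-8)*(-2)) = (-175 - 479)*1 = -654*1 = -654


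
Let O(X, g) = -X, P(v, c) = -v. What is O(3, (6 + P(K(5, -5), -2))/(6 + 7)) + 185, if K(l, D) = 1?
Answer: 182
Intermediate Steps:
O(3, (6 + P(K(5, -5), -2))/(6 + 7)) + 185 = -1*3 + 185 = -3 + 185 = 182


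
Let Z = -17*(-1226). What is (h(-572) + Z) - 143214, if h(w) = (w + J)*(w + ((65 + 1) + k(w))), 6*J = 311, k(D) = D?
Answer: 1315103/3 ≈ 4.3837e+5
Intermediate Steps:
J = 311/6 (J = (⅙)*311 = 311/6 ≈ 51.833)
Z = 20842
h(w) = (66 + 2*w)*(311/6 + w) (h(w) = (w + 311/6)*(w + ((65 + 1) + w)) = (311/6 + w)*(w + (66 + w)) = (311/6 + w)*(66 + 2*w) = (66 + 2*w)*(311/6 + w))
(h(-572) + Z) - 143214 = ((3421 + 2*(-572)² + (509/3)*(-572)) + 20842) - 143214 = ((3421 + 2*327184 - 291148/3) + 20842) - 143214 = ((3421 + 654368 - 291148/3) + 20842) - 143214 = (1682219/3 + 20842) - 143214 = 1744745/3 - 143214 = 1315103/3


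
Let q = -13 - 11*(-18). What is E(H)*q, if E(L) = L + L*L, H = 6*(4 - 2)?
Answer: 28860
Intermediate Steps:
q = 185 (q = -13 + 198 = 185)
H = 12 (H = 6*2 = 12)
E(L) = L + L²
E(H)*q = (12*(1 + 12))*185 = (12*13)*185 = 156*185 = 28860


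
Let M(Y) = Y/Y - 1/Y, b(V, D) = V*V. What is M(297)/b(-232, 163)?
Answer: 37/1998216 ≈ 1.8517e-5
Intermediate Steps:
b(V, D) = V²
M(Y) = 1 - 1/Y
M(297)/b(-232, 163) = ((-1 + 297)/297)/((-232)²) = ((1/297)*296)/53824 = (296/297)*(1/53824) = 37/1998216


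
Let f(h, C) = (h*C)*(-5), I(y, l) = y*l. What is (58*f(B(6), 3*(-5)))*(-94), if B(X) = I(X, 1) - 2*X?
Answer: 2453400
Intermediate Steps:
I(y, l) = l*y
B(X) = -X (B(X) = 1*X - 2*X = X - 2*X = -X)
f(h, C) = -5*C*h (f(h, C) = (C*h)*(-5) = -5*C*h)
(58*f(B(6), 3*(-5)))*(-94) = (58*(-5*3*(-5)*(-1*6)))*(-94) = (58*(-5*(-15)*(-6)))*(-94) = (58*(-450))*(-94) = -26100*(-94) = 2453400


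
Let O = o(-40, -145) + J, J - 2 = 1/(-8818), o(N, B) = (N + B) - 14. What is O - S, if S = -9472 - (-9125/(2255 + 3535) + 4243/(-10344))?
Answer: 27207307593871/2934030776 ≈ 9273.0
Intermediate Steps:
o(N, B) = -14 + B + N (o(N, B) = (B + N) - 14 = -14 + B + N)
J = 17635/8818 (J = 2 + 1/(-8818) = 2 - 1/8818 = 17635/8818 ≈ 1.9999)
S = -6301953275/665464 (S = -9472 - (-9125/5790 + 4243*(-1/10344)) = -9472 - (-9125*1/5790 - 4243/10344) = -9472 - (-1825/1158 - 4243/10344) = -9472 - 1*(-1321733/665464) = -9472 + 1321733/665464 = -6301953275/665464 ≈ -9470.0)
O = -1737147/8818 (O = (-14 - 145 - 40) + 17635/8818 = -199 + 17635/8818 = -1737147/8818 ≈ -197.00)
O - S = -1737147/8818 - 1*(-6301953275/665464) = -1737147/8818 + 6301953275/665464 = 27207307593871/2934030776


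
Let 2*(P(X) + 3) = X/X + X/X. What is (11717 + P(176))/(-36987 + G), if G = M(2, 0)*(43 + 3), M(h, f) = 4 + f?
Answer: -11715/36803 ≈ -0.31832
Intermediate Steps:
G = 184 (G = (4 + 0)*(43 + 3) = 4*46 = 184)
P(X) = -2 (P(X) = -3 + (X/X + X/X)/2 = -3 + (1 + 1)/2 = -3 + (1/2)*2 = -3 + 1 = -2)
(11717 + P(176))/(-36987 + G) = (11717 - 2)/(-36987 + 184) = 11715/(-36803) = 11715*(-1/36803) = -11715/36803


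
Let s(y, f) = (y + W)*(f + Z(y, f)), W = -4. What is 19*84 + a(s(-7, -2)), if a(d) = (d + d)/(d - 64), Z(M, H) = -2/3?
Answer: 20726/13 ≈ 1594.3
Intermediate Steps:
Z(M, H) = -⅔ (Z(M, H) = -2*⅓ = -⅔)
s(y, f) = (-4 + y)*(-⅔ + f) (s(y, f) = (y - 4)*(f - ⅔) = (-4 + y)*(-⅔ + f))
a(d) = 2*d/(-64 + d) (a(d) = (2*d)/(-64 + d) = 2*d/(-64 + d))
19*84 + a(s(-7, -2)) = 19*84 + 2*(8/3 - 4*(-2) - ⅔*(-7) - 2*(-7))/(-64 + (8/3 - 4*(-2) - ⅔*(-7) - 2*(-7))) = 1596 + 2*(8/3 + 8 + 14/3 + 14)/(-64 + (8/3 + 8 + 14/3 + 14)) = 1596 + 2*(88/3)/(-64 + 88/3) = 1596 + 2*(88/3)/(-104/3) = 1596 + 2*(88/3)*(-3/104) = 1596 - 22/13 = 20726/13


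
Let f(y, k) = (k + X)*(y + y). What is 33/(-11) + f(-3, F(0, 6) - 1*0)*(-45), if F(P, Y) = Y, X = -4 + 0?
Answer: 537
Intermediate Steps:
X = -4
f(y, k) = 2*y*(-4 + k) (f(y, k) = (k - 4)*(y + y) = (-4 + k)*(2*y) = 2*y*(-4 + k))
33/(-11) + f(-3, F(0, 6) - 1*0)*(-45) = 33/(-11) + (2*(-3)*(-4 + (6 - 1*0)))*(-45) = 33*(-1/11) + (2*(-3)*(-4 + (6 + 0)))*(-45) = -3 + (2*(-3)*(-4 + 6))*(-45) = -3 + (2*(-3)*2)*(-45) = -3 - 12*(-45) = -3 + 540 = 537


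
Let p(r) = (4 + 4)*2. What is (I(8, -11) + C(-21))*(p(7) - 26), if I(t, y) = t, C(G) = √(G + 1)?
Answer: -80 - 20*I*√5 ≈ -80.0 - 44.721*I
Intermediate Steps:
C(G) = √(1 + G)
p(r) = 16 (p(r) = 8*2 = 16)
(I(8, -11) + C(-21))*(p(7) - 26) = (8 + √(1 - 21))*(16 - 26) = (8 + √(-20))*(-10) = (8 + 2*I*√5)*(-10) = -80 - 20*I*√5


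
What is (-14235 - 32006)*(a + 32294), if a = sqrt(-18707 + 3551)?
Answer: -1493306854 - 277446*I*sqrt(421) ≈ -1.4933e+9 - 5.6927e+6*I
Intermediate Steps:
a = 6*I*sqrt(421) (a = sqrt(-15156) = 6*I*sqrt(421) ≈ 123.11*I)
(-14235 - 32006)*(a + 32294) = (-14235 - 32006)*(6*I*sqrt(421) + 32294) = -46241*(32294 + 6*I*sqrt(421)) = -1493306854 - 277446*I*sqrt(421)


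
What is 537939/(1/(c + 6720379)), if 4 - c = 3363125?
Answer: 1806000011262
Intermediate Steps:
c = -3363121 (c = 4 - 1*3363125 = 4 - 3363125 = -3363121)
537939/(1/(c + 6720379)) = 537939/(1/(-3363121 + 6720379)) = 537939/(1/3357258) = 537939*3357258 = 1806000011262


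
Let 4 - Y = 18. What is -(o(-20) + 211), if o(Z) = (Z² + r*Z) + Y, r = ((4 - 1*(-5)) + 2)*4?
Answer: 283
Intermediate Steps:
Y = -14 (Y = 4 - 1*18 = 4 - 18 = -14)
r = 44 (r = ((4 + 5) + 2)*4 = (9 + 2)*4 = 11*4 = 44)
o(Z) = -14 + Z² + 44*Z (o(Z) = (Z² + 44*Z) - 14 = -14 + Z² + 44*Z)
-(o(-20) + 211) = -((-14 + (-20)² + 44*(-20)) + 211) = -((-14 + 400 - 880) + 211) = -(-494 + 211) = -1*(-283) = 283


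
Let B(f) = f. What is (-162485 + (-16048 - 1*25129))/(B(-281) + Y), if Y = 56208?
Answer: -203662/55927 ≈ -3.6416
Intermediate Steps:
(-162485 + (-16048 - 1*25129))/(B(-281) + Y) = (-162485 + (-16048 - 1*25129))/(-281 + 56208) = (-162485 + (-16048 - 25129))/55927 = (-162485 - 41177)*(1/55927) = -203662*1/55927 = -203662/55927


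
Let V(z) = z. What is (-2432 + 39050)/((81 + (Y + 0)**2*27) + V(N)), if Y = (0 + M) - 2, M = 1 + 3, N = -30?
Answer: 12206/53 ≈ 230.30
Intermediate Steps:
M = 4
Y = 2 (Y = (0 + 4) - 2 = 4 - 2 = 2)
(-2432 + 39050)/((81 + (Y + 0)**2*27) + V(N)) = (-2432 + 39050)/((81 + (2 + 0)**2*27) - 30) = 36618/((81 + 2**2*27) - 30) = 36618/((81 + 4*27) - 30) = 36618/((81 + 108) - 30) = 36618/(189 - 30) = 36618/159 = 36618*(1/159) = 12206/53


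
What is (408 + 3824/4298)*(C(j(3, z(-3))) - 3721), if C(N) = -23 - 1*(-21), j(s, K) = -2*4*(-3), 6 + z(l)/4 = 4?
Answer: -3271414992/2149 ≈ -1.5223e+6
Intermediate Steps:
z(l) = -8 (z(l) = -24 + 4*4 = -24 + 16 = -8)
j(s, K) = 24 (j(s, K) = -8*(-3) = 24)
C(N) = -2 (C(N) = -23 + 21 = -2)
(408 + 3824/4298)*(C(j(3, z(-3))) - 3721) = (408 + 3824/4298)*(-2 - 3721) = (408 + 3824*(1/4298))*(-3723) = (408 + 1912/2149)*(-3723) = (878704/2149)*(-3723) = -3271414992/2149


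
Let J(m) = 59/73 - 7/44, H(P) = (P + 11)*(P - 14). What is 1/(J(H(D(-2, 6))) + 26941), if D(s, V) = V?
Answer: 3212/86536577 ≈ 3.7117e-5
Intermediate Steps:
H(P) = (-14 + P)*(11 + P) (H(P) = (11 + P)*(-14 + P) = (-14 + P)*(11 + P))
J(m) = 2085/3212 (J(m) = 59*(1/73) - 7*1/44 = 59/73 - 7/44 = 2085/3212)
1/(J(H(D(-2, 6))) + 26941) = 1/(2085/3212 + 26941) = 1/(86536577/3212) = 3212/86536577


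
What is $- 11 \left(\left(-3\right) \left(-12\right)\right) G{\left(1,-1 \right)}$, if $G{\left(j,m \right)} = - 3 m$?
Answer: $-1188$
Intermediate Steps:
$- 11 \left(\left(-3\right) \left(-12\right)\right) G{\left(1,-1 \right)} = - 11 \left(\left(-3\right) \left(-12\right)\right) \left(\left(-3\right) \left(-1\right)\right) = \left(-11\right) 36 \cdot 3 = \left(-396\right) 3 = -1188$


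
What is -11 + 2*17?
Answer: 23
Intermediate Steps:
-11 + 2*17 = -11 + 34 = 23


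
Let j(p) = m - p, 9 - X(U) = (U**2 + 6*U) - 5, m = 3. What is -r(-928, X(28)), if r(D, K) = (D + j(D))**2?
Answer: -9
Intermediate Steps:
X(U) = 14 - U**2 - 6*U (X(U) = 9 - ((U**2 + 6*U) - 5) = 9 - (-5 + U**2 + 6*U) = 9 + (5 - U**2 - 6*U) = 14 - U**2 - 6*U)
j(p) = 3 - p
r(D, K) = 9 (r(D, K) = (D + (3 - D))**2 = 3**2 = 9)
-r(-928, X(28)) = -1*9 = -9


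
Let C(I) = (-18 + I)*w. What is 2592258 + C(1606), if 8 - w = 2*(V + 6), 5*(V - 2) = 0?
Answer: 2579554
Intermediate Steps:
V = 2 (V = 2 + (⅕)*0 = 2 + 0 = 2)
w = -8 (w = 8 - 2*(2 + 6) = 8 - 2*8 = 8 - 1*16 = 8 - 16 = -8)
C(I) = 144 - 8*I (C(I) = (-18 + I)*(-8) = 144 - 8*I)
2592258 + C(1606) = 2592258 + (144 - 8*1606) = 2592258 + (144 - 12848) = 2592258 - 12704 = 2579554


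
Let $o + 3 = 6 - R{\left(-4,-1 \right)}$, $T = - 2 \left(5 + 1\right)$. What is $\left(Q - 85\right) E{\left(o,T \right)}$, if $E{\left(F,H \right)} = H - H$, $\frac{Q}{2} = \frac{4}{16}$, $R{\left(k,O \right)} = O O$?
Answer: $0$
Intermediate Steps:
$T = -12$ ($T = \left(-2\right) 6 = -12$)
$R{\left(k,O \right)} = O^{2}$
$o = 2$ ($o = -3 + \left(6 - \left(-1\right)^{2}\right) = -3 + \left(6 - 1\right) = -3 + 5 = 2$)
$Q = \frac{1}{2}$ ($Q = 2 \cdot \frac{4}{16} = 2 \cdot 4 \cdot \frac{1}{16} = 2 \cdot \frac{1}{4} = \frac{1}{2} \approx 0.5$)
$E{\left(F,H \right)} = 0$
$\left(Q - 85\right) E{\left(o,T \right)} = \left(\frac{1}{2} - 85\right) 0 = \left(- \frac{169}{2}\right) 0 = 0$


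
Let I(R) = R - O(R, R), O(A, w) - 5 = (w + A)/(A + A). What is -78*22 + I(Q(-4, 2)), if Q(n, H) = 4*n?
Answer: -1738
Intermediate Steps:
O(A, w) = 5 + (A + w)/(2*A) (O(A, w) = 5 + (w + A)/(A + A) = 5 + (A + w)/((2*A)) = 5 + (A + w)*(1/(2*A)) = 5 + (A + w)/(2*A))
I(R) = -6 + R (I(R) = R - (R + 11*R)/(2*R) = R - 12*R/(2*R) = R - 1*6 = R - 6 = -6 + R)
-78*22 + I(Q(-4, 2)) = -78*22 + (-6 + 4*(-4)) = -1716 + (-6 - 16) = -1716 - 22 = -1738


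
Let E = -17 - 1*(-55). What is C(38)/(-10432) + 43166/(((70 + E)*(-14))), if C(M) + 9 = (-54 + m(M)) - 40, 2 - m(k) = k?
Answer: -56262193/1971648 ≈ -28.536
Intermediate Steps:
E = 38 (E = -17 + 55 = 38)
m(k) = 2 - k
C(M) = -101 - M (C(M) = -9 + ((-54 + (2 - M)) - 40) = -9 + ((-52 - M) - 40) = -9 + (-92 - M) = -101 - M)
C(38)/(-10432) + 43166/(((70 + E)*(-14))) = (-101 - 1*38)/(-10432) + 43166/(((70 + 38)*(-14))) = (-101 - 38)*(-1/10432) + 43166/((108*(-14))) = -139*(-1/10432) + 43166/(-1512) = 139/10432 + 43166*(-1/1512) = 139/10432 - 21583/756 = -56262193/1971648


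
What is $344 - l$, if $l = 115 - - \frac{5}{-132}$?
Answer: $\frac{30233}{132} \approx 229.04$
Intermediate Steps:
$l = \frac{15175}{132}$ ($l = 115 - \left(-5\right) \left(- \frac{1}{132}\right) = 115 - \frac{5}{132} = \frac{15175}{132} \approx 114.96$)
$344 - l = 344 - \frac{15175}{132} = \frac{30233}{132}$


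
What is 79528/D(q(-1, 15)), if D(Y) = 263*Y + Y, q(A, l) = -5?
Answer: -9941/165 ≈ -60.248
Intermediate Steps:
D(Y) = 264*Y
79528/D(q(-1, 15)) = 79528/((264*(-5))) = 79528/(-1320) = 79528*(-1/1320) = -9941/165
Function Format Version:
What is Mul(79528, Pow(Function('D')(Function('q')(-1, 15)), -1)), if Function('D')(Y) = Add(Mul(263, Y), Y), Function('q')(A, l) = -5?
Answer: Rational(-9941, 165) ≈ -60.248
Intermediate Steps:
Function('D')(Y) = Mul(264, Y)
Mul(79528, Pow(Function('D')(Function('q')(-1, 15)), -1)) = Mul(79528, Pow(Mul(264, -5), -1)) = Mul(79528, Pow(-1320, -1)) = Mul(79528, Rational(-1, 1320)) = Rational(-9941, 165)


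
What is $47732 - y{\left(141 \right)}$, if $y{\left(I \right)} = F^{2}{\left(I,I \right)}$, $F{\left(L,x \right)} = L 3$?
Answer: $-131197$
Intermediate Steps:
$F{\left(L,x \right)} = 3 L$
$y{\left(I \right)} = 9 I^{2}$ ($y{\left(I \right)} = \left(3 I\right)^{2} = 9 I^{2}$)
$47732 - y{\left(141 \right)} = 47732 - 9 \cdot 141^{2} = 47732 - 9 \cdot 19881 = 47732 - 178929 = -131197$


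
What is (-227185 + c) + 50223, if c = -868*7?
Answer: -183038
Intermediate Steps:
c = -6076
(-227185 + c) + 50223 = (-227185 - 6076) + 50223 = -233261 + 50223 = -183038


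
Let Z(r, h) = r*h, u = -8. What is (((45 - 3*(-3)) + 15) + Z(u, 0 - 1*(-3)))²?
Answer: 2025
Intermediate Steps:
Z(r, h) = h*r
(((45 - 3*(-3)) + 15) + Z(u, 0 - 1*(-3)))² = (((45 - 3*(-3)) + 15) + (0 - 1*(-3))*(-8))² = (((45 + 9) + 15) + (0 + 3)*(-8))² = ((54 + 15) + 3*(-8))² = (69 - 24)² = 45² = 2025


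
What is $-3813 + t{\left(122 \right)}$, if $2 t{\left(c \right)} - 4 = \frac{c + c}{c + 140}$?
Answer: $- \frac{499180}{131} \approx -3810.5$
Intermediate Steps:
$t{\left(c \right)} = 2 + \frac{c}{140 + c}$ ($t{\left(c \right)} = 2 + \frac{\left(c + c\right) \frac{1}{c + 140}}{2} = 2 + \frac{2 c \frac{1}{140 + c}}{2} = 2 + \frac{c}{140 + c}$)
$-3813 + t{\left(122 \right)} = -3813 + \frac{280 + 3 \cdot 122}{140 + 122} = -3813 + \frac{280 + 366}{262} = -3813 + \frac{1}{262} \cdot 646 = -3813 + \frac{323}{131} = - \frac{499180}{131}$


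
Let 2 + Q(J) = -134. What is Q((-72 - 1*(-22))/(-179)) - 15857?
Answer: -15993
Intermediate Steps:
Q(J) = -136 (Q(J) = -2 - 134 = -136)
Q((-72 - 1*(-22))/(-179)) - 15857 = -136 - 15857 = -15993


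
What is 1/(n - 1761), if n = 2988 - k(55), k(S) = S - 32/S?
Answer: 55/64492 ≈ 0.00085282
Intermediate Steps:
n = 161347/55 (n = 2988 - (55 - 32/55) = 2988 - 1*2993/55 = 2988 - 2993/55 = 161347/55 ≈ 2933.6)
1/(n - 1761) = 1/(161347/55 - 1761) = 1/(64492/55) = 55/64492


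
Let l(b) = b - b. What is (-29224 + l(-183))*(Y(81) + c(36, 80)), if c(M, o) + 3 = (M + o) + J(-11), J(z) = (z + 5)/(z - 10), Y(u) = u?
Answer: -39744640/7 ≈ -5.6778e+6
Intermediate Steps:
l(b) = 0
J(z) = (5 + z)/(-10 + z)
c(M, o) = -19/7 + M + o (c(M, o) = -3 + ((M + o) + (5 - 11)/(-10 - 11)) = -3 + ((M + o) - 6/(-21)) = -3 + ((M + o) - 1/21*(-6)) = -3 + ((M + o) + 2/7) = -3 + (2/7 + M + o) = -19/7 + M + o)
(-29224 + l(-183))*(Y(81) + c(36, 80)) = (-29224 + 0)*(81 + (-19/7 + 36 + 80)) = -29224*(81 + 793/7) = -29224*1360/7 = -39744640/7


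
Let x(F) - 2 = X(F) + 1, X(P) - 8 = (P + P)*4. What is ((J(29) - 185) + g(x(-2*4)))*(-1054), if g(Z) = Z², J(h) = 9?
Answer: -2775182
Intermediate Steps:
X(P) = 8 + 8*P (X(P) = 8 + (P + P)*4 = 8 + (2*P)*4 = 8 + 8*P)
x(F) = 11 + 8*F (x(F) = 2 + ((8 + 8*F) + 1) = 2 + (9 + 8*F) = 11 + 8*F)
((J(29) - 185) + g(x(-2*4)))*(-1054) = ((9 - 185) + (11 + 8*(-2*4))²)*(-1054) = (-176 + (11 + 8*(-8))²)*(-1054) = (-176 + (11 - 64)²)*(-1054) = (-176 + (-53)²)*(-1054) = (-176 + 2809)*(-1054) = 2633*(-1054) = -2775182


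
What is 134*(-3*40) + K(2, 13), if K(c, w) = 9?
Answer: -16071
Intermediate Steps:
134*(-3*40) + K(2, 13) = 134*(-3*40) + 9 = 134*(-120) + 9 = -16080 + 9 = -16071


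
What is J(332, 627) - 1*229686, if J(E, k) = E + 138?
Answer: -229216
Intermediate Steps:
J(E, k) = 138 + E
J(332, 627) - 1*229686 = (138 + 332) - 1*229686 = 470 - 229686 = -229216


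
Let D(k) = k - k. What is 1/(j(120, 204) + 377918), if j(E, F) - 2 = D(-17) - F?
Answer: 1/377716 ≈ 2.6475e-6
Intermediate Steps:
D(k) = 0
j(E, F) = 2 - F (j(E, F) = 2 + (0 - F) = 2 - F)
1/(j(120, 204) + 377918) = 1/((2 - 1*204) + 377918) = 1/((2 - 204) + 377918) = 1/(-202 + 377918) = 1/377716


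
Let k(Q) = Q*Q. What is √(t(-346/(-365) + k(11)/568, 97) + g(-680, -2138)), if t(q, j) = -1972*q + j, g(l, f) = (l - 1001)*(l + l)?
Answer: √6135533743799630/51830 ≈ 1511.3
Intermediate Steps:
k(Q) = Q²
g(l, f) = 2*l*(-1001 + l) (g(l, f) = (-1001 + l)*(2*l) = 2*l*(-1001 + l))
t(q, j) = j - 1972*q
√(t(-346/(-365) + k(11)/568, 97) + g(-680, -2138)) = √((97 - 1972*(-346/(-365) + 11²/568)) + 2*(-680)*(-1001 - 680)) = √((97 - 1972*(-346*(-1/365) + 121*(1/568))) + 2*(-680)*(-1681)) = √((97 - 1972*(346/365 + 121/568)) + 2286160) = √((97 - 1972*240693/207320) + 2286160) = √((97 - 118661649/51830) + 2286160) = √(-113634139/51830 + 2286160) = √(118378038661/51830) = √6135533743799630/51830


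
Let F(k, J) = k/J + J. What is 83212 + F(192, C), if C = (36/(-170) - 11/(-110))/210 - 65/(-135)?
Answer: 4151334502344241/49650167700 ≈ 83612.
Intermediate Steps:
C = 154529/321300 (C = (36*(-1/170) - 11*(-1/110))*(1/210) - 65*(-1/135) = (-18/85 + ⅒)*(1/210) + 13/27 = -19/170*1/210 + 13/27 = -19/35700 + 13/27 = 154529/321300 ≈ 0.48095)
F(k, J) = J + k/J
83212 + F(192, C) = 83212 + (154529/321300 + 192/(154529/321300)) = 83212 + (154529/321300 + 192*(321300/154529)) = 83212 + (154529/321300 + 61689600/154529) = 83212 + 19844747691841/49650167700 = 4151334502344241/49650167700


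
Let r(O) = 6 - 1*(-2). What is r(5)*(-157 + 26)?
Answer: -1048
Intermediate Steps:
r(O) = 8 (r(O) = 6 + 2 = 8)
r(5)*(-157 + 26) = 8*(-157 + 26) = 8*(-131) = -1048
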